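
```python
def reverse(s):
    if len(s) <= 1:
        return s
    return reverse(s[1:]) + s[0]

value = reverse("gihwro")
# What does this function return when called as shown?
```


reverse("gihwro")
= reverse("ihwro") + "g"
= reverse("hwro") + "i" + "g"
= reverse("wro") + "h" + "i" + "g"
= reverse("ro") + "w" + "h" + "i" + "g"
= reverse("o") + "r" + "w" + "h" + "i" + "g"
= "o" + "r" + "w" + "h" + "i" + "g"
= "orwhig"


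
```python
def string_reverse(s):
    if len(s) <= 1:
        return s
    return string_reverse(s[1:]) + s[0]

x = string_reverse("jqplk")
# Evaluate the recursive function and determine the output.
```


string_reverse("jqplk")
= string_reverse("qplk") + "j"
= string_reverse("plk") + "q" + "j"
= string_reverse("lk") + "p" + "q" + "j"
= string_reverse("k") + "l" + "p" + "q" + "j"
= "k" + "l" + "p" + "q" + "j"
= "klpqj"


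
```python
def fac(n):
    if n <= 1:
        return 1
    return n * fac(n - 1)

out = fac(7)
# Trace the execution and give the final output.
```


fac(7)
= 7 * fac(6)
= 7 * 6 * fac(5)
= 7 * 6 * 5 * fac(4)
= 7 * 6 * 5 * 4 * fac(3)
= 7 * 6 * 5 * 4 * 3 * fac(2)
= 7 * 6 * 5 * 4 * 3 * 2 * fac(1)
= 7 * 6 * 5 * 4 * 3 * 2 * 1
= 5040


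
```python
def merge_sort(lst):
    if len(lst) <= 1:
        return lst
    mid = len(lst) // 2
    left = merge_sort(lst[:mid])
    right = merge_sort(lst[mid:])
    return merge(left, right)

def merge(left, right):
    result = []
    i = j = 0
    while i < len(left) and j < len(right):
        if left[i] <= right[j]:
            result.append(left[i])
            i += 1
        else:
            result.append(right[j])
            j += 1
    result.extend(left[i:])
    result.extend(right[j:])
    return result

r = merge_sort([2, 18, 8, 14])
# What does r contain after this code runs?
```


merge_sort([2, 18, 8, 14])
Split into [2, 18] and [8, 14]
Left sorted: [2, 18]
Right sorted: [8, 14]
Merge [2, 18] and [8, 14]
= [2, 8, 14, 18]


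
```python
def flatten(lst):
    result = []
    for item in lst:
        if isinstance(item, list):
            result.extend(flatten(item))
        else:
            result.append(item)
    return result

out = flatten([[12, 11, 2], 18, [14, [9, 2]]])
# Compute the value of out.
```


flatten([[12, 11, 2], 18, [14, [9, 2]]])
Processing each element:
  [12, 11, 2] is a list -> flatten recursively -> [12, 11, 2]
  18 is not a list -> append 18
  [14, [9, 2]] is a list -> flatten recursively -> [14, 9, 2]
= [12, 11, 2, 18, 14, 9, 2]


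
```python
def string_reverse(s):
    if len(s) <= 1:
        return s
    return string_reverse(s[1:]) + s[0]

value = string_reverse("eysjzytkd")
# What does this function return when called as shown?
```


string_reverse("eysjzytkd")
= string_reverse("ysjzytkd") + "e"
= string_reverse("sjzytkd") + "y" + "e"
= string_reverse("jzytkd") + "s" + "y" + "e"
= string_reverse("zytkd") + "j" + "s" + "y" + "e"
= string_reverse("ytkd") + "z" + "j" + "s" + "y" + "e"
= string_reverse("tkd") + "y" + "z" + "j" + "s" + "y" + "e"
= string_reverse("kd") + "t" + "y" + "z" + "j" + "s" + "y" + "e"
= string_reverse("d") + "k" + "t" + "y" + "z" + "j" + "s" + "y" + "e"
= "d" + "k" + "t" + "y" + "z" + "j" + "s" + "y" + "e"
= "dktyzjsye"


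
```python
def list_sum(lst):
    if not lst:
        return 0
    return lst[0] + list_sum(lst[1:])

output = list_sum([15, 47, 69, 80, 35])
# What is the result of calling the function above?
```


list_sum([15, 47, 69, 80, 35])
= 15 + list_sum([47, 69, 80, 35])
= 15 + 47 + list_sum([69, 80, 35])
= 15 + 47 + 69 + list_sum([80, 35])
= 15 + 47 + 69 + 80 + list_sum([35])
= 15 + 47 + 69 + 80 + 35 + list_sum([])
= 15 + 47 + 69 + 80 + 35 + 0
= 246


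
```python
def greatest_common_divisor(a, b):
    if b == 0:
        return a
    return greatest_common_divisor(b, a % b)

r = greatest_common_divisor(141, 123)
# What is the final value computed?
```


greatest_common_divisor(141, 123)
= greatest_common_divisor(123, 141 % 123) = greatest_common_divisor(123, 18)
= greatest_common_divisor(18, 123 % 18) = greatest_common_divisor(18, 15)
= greatest_common_divisor(15, 18 % 15) = greatest_common_divisor(15, 3)
= greatest_common_divisor(3, 15 % 3) = greatest_common_divisor(3, 0)
b == 0, return a = 3


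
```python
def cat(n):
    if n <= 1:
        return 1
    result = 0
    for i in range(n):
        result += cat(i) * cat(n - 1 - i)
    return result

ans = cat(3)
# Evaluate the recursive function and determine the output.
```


cat(3)
= sum of cat(i) * cat(3-1-i) for i in 0..2
First compute sub-values bottom-up:
  cat(0) = 1, cat(1) = 1
  cat(2) = 1*1 + 1*1 = 2
Now cat(3):
  cat(0)*cat(2) = 1*2 = 2
  cat(1)*cat(1) = 1*1 = 1
  cat(2)*cat(0) = 2*1 = 2
= 2 + 1 + 2
= 5


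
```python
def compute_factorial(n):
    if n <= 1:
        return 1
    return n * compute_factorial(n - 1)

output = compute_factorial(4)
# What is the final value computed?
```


compute_factorial(4)
= 4 * compute_factorial(3)
= 4 * 3 * compute_factorial(2)
= 4 * 3 * 2 * compute_factorial(1)
= 4 * 3 * 2 * 1
= 24


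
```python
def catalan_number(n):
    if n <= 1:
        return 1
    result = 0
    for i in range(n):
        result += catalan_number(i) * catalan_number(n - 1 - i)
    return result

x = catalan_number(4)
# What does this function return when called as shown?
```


catalan_number(4)
= sum of catalan_number(i) * catalan_number(4-1-i) for i in 0..3
First compute sub-values bottom-up:
  catalan_number(0) = 1, catalan_number(1) = 1
  catalan_number(2) = 1*1 + 1*1 = 2
  catalan_number(3) = 1*2 + 1*1 + 2*1 = 5
Now catalan_number(4):
  catalan_number(0)*catalan_number(3) = 1*5 = 5
  catalan_number(1)*catalan_number(2) = 1*2 = 2
  catalan_number(2)*catalan_number(1) = 2*1 = 2
  catalan_number(3)*catalan_number(0) = 5*1 = 5
= 5 + 2 + 2 + 5
= 14


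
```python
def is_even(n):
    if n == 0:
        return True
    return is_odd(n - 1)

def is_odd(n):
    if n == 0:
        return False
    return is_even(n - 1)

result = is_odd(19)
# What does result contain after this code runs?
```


is_odd(19)
= is_even(18)
= is_odd(17)
= is_even(16)
= is_odd(15)
= is_even(14)
= is_odd(13)
= is_even(12)
= is_odd(11)
= is_even(10)
= is_odd(9)
= is_even(8)
= is_odd(7)
= is_even(6)
= is_odd(5)
= is_even(4)
= is_odd(3)
= is_even(2)
= is_odd(1)
= is_even(0)
n == 0: return True
= True


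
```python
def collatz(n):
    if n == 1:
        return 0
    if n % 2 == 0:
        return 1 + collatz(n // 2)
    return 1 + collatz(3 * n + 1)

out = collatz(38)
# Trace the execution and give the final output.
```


collatz(38)
38 is even -> collatz(19)
19 is odd -> 3*19+1 = 58 -> collatz(58)
58 is even -> collatz(29)
29 is odd -> 3*29+1 = 88 -> collatz(88)
88 is even -> collatz(44)
44 is even -> collatz(22)
22 is even -> collatz(11)
11 is odd -> 3*11+1 = 34 -> collatz(34)
34 is even -> collatz(17)
17 is odd -> 3*17+1 = 52 -> collatz(52)
52 is even -> collatz(26)
26 is even -> collatz(13)
13 is odd -> 3*13+1 = 40 -> collatz(40)
40 is even -> collatz(20)
20 is even -> collatz(10)
10 is even -> collatz(5)
5 is odd -> 3*5+1 = 16 -> collatz(16)
16 is even -> collatz(8)
8 is even -> collatz(4)
4 is even -> collatz(2)
2 is even -> collatz(1)
Reached 1 after 21 steps
= 21


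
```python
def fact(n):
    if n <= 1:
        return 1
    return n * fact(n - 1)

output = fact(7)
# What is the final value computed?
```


fact(7)
= 7 * fact(6)
= 7 * 6 * fact(5)
= 7 * 6 * 5 * fact(4)
= 7 * 6 * 5 * 4 * fact(3)
= 7 * 6 * 5 * 4 * 3 * fact(2)
= 7 * 6 * 5 * 4 * 3 * 2 * fact(1)
= 7 * 6 * 5 * 4 * 3 * 2 * 1
= 5040


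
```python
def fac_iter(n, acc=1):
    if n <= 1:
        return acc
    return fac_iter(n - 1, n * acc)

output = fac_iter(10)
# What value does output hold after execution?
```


fac_iter(10, 1)
= fac_iter(9, 10 * 1) = fac_iter(9, 10)
= fac_iter(8, 9 * 10) = fac_iter(8, 90)
= fac_iter(7, 8 * 90) = fac_iter(7, 720)
= fac_iter(6, 7 * 720) = fac_iter(6, 5040)
= fac_iter(5, 6 * 5040) = fac_iter(5, 30240)
= fac_iter(4, 5 * 30240) = fac_iter(4, 151200)
= fac_iter(3, 4 * 151200) = fac_iter(3, 604800)
= fac_iter(2, 3 * 604800) = fac_iter(2, 1814400)
= fac_iter(1, 2 * 1814400) = fac_iter(1, 3628800)
n <= 1, return acc = 3628800


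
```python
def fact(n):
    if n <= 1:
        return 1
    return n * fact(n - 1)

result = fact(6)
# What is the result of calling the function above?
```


fact(6)
= 6 * fact(5)
= 6 * 5 * fact(4)
= 6 * 5 * 4 * fact(3)
= 6 * 5 * 4 * 3 * fact(2)
= 6 * 5 * 4 * 3 * 2 * fact(1)
= 6 * 5 * 4 * 3 * 2 * 1
= 720


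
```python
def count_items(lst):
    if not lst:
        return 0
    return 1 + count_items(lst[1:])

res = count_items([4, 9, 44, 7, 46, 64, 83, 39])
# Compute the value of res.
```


count_items([4, 9, 44, 7, 46, 64, 83, 39])
= 1 + count_items([9, 44, 7, 46, 64, 83, 39])
= 1 + 1 + count_items([44, 7, 46, 64, 83, 39])
= 1 + 1 + 1 + count_items([7, 46, 64, 83, 39])
= 1 + 1 + 1 + 1 + count_items([46, 64, 83, 39])
= 1 + 1 + 1 + 1 + 1 + count_items([64, 83, 39])
= 1 + 1 + 1 + 1 + 1 + 1 + count_items([83, 39])
= 1 + 1 + 1 + 1 + 1 + 1 + 1 + count_items([39])
= 1 + 1 + 1 + 1 + 1 + 1 + 1 + 1 + count_items([])
= 1 + 1 + 1 + 1 + 1 + 1 + 1 + 1 + 0
= 8


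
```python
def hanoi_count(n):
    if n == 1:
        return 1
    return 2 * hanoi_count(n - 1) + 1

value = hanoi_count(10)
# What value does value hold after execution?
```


hanoi_count(10)
= 2 * hanoi_count(9) + 1
= 2 * (2 * hanoi_count(8) + 1) + 1
= 2 * (2 * (2 * hanoi_count(7) + 1) + 1) + 1
= 2 * (2 * (2 * (2 * hanoi_count(6) + 1) + 1) + 1) + 1
= 2 * (2 * (2 * (2 * (2 * hanoi_count(5) + 1) + 1) + 1) + 1) + 1
= 2 * (2 * (2 * (2 * (2 * (2 * hanoi_count(4) + 1) + 1) + 1) + 1) + 1) + 1
= 2 * (2 * (2 * (2 * (2 * (2 * (2 * hanoi_count(3) + 1) + 1) + 1) + 1) + 1) + 1) + 1
= 2 * (2 * (2 * (2 * (2 * (2 * (2 * (2 * hanoi_count(2) + 1) + 1) + 1) + 1) + 1) + 1) + 1) + 1
= 2 * (2 * (2 * (2 * (2 * (2 * (2 * (2 * (2 * hanoi_count(1) + 1) + 1) + 1) + 1) + 1) + 1) + 1) + 1) + 1
Now compute bottom-up:
hanoi_count(1) = 1
hanoi_count(2) = 2 * 1 + 1 = 3
hanoi_count(3) = 2 * 3 + 1 = 7
hanoi_count(4) = 2 * 7 + 1 = 15
hanoi_count(5) = 2 * 15 + 1 = 31
hanoi_count(6) = 2 * 31 + 1 = 63
hanoi_count(7) = 2 * 63 + 1 = 127
hanoi_count(8) = 2 * 127 + 1 = 255
hanoi_count(9) = 2 * 255 + 1 = 511
hanoi_count(10) = 2 * 511 + 1 = 1023
= 1023


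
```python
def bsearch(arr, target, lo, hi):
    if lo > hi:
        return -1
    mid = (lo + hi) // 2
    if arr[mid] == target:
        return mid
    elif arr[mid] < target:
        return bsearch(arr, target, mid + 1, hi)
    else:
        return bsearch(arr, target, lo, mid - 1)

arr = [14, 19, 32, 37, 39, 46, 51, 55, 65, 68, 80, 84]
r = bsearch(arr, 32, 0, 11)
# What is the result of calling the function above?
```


bsearch(arr, 32, 0, 11)
lo=0, hi=11, mid=5, arr[mid]=46
46 > 32, search left half
lo=0, hi=4, mid=2, arr[mid]=32
arr[2] == 32, found at index 2
= 2


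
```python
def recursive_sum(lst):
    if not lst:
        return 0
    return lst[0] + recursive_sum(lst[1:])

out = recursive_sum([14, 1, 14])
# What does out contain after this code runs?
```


recursive_sum([14, 1, 14])
= 14 + recursive_sum([1, 14])
= 14 + 1 + recursive_sum([14])
= 14 + 1 + 14 + recursive_sum([])
= 14 + 1 + 14 + 0
= 29


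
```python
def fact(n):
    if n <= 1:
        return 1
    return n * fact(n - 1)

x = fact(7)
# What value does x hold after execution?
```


fact(7)
= 7 * fact(6)
= 7 * 6 * fact(5)
= 7 * 6 * 5 * fact(4)
= 7 * 6 * 5 * 4 * fact(3)
= 7 * 6 * 5 * 4 * 3 * fact(2)
= 7 * 6 * 5 * 4 * 3 * 2 * fact(1)
= 7 * 6 * 5 * 4 * 3 * 2 * 1
= 5040


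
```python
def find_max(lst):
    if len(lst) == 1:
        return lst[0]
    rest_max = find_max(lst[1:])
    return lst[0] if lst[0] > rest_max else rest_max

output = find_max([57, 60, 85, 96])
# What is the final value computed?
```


find_max([57, 60, 85, 96])
= compare 57 with find_max([60, 85, 96])
= compare 60 with find_max([85, 96])
= compare 85 with find_max([96])
Base: find_max([96]) = 96
compare 85 with 96: max = 96
compare 60 with 96: max = 96
compare 57 with 96: max = 96
= 96


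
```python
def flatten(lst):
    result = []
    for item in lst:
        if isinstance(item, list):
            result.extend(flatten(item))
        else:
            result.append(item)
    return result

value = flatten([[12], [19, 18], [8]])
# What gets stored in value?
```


flatten([[12], [19, 18], [8]])
Processing each element:
  [12] is a list -> flatten recursively -> [12]
  [19, 18] is a list -> flatten recursively -> [19, 18]
  [8] is a list -> flatten recursively -> [8]
= [12, 19, 18, 8]


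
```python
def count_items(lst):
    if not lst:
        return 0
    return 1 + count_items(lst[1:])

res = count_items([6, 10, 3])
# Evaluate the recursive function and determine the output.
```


count_items([6, 10, 3])
= 1 + count_items([10, 3])
= 1 + 1 + count_items([3])
= 1 + 1 + 1 + count_items([])
= 1 + 1 + 1 + 0
= 3


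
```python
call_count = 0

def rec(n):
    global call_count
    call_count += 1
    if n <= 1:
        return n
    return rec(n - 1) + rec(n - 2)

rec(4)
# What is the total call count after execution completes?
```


rec(4) calls rec(3) and rec(2); each non-base call branches into two more.
Let C(k) = total number of calls made by rec(k), including the call to rec(k) itself.
Base cases: C(0) = 1, C(1) = 1
Recurrence: C(k) = 1 + C(k-1) + C(k-2)
  C(2) = 1 + C(1) + C(0) = 1 + 1 + 1 = 3
  C(3) = 1 + C(2) + C(1) = 1 + 3 + 1 = 5
  C(4) = 1 + C(3) + C(2) = 1 + 5 + 3 = 9
Total calls = C(4) = 9


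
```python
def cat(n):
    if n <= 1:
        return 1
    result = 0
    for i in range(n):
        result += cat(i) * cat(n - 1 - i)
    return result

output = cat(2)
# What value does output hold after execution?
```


cat(2)
= sum of cat(i) * cat(2-1-i) for i in 0..1
  cat(0)*cat(1) = 1*1 = 1
  cat(1)*cat(0) = 1*1 = 1
= 1 + 1
= 2


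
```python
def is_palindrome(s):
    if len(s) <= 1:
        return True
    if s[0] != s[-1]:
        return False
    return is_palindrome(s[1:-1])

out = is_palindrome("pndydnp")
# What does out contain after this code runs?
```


is_palindrome("pndydnp")
"pndydnp": s[0]='p' == s[-1]='p' -> is_palindrome("ndydn")
"ndydn": s[0]='n' == s[-1]='n' -> is_palindrome("dyd")
"dyd": s[0]='d' == s[-1]='d' -> is_palindrome("y")
"y": len <= 1 -> True
= True


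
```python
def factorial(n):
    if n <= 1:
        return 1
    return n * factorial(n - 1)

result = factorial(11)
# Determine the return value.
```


factorial(11)
= 11 * factorial(10)
= 11 * 10 * factorial(9)
= 11 * 10 * 9 * factorial(8)
= 11 * 10 * 9 * 8 * factorial(7)
= 11 * 10 * 9 * 8 * 7 * factorial(6)
= 11 * 10 * 9 * 8 * 7 * 6 * factorial(5)
= 11 * 10 * 9 * 8 * 7 * 6 * 5 * factorial(4)
= 11 * 10 * 9 * 8 * 7 * 6 * 5 * 4 * factorial(3)
= 11 * 10 * 9 * 8 * 7 * 6 * 5 * 4 * 3 * factorial(2)
= 11 * 10 * 9 * 8 * 7 * 6 * 5 * 4 * 3 * 2 * factorial(1)
= 11 * 10 * 9 * 8 * 7 * 6 * 5 * 4 * 3 * 2 * 1
= 39916800


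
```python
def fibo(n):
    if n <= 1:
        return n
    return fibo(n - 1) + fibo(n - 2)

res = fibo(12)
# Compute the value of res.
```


fibo(12)
= fibo(11) + fibo(10)
= (fibo(10) + fibo(9)) + fibo(10)
Computing bottom-up: fibo(0)=0, fibo(1)=1, fibo(2)=1, fibo(3)=2, fibo(4)=3, fibo(5)=5, fibo(6)=8, fibo(7)=13, fibo(8)=21, fibo(9)=34, fibo(10)=55, fibo(11)=89, fibo(12)=144
= 144


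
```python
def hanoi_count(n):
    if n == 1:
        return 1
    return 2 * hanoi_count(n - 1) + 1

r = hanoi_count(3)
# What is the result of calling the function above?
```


hanoi_count(3)
= 2 * hanoi_count(2) + 1
= 2 * (2 * hanoi_count(1) + 1) + 1
Now compute bottom-up:
hanoi_count(1) = 1
hanoi_count(2) = 2 * 1 + 1 = 3
hanoi_count(3) = 2 * 3 + 1 = 7
= 7


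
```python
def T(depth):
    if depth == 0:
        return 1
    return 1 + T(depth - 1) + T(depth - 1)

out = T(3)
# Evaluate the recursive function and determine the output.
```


T(3)
= 1 + T(2) + T(2)
= 1 + 2 * T(2)
T(k) = 2^(k+1) - 1
T(0) = 1
T(1) = 3
T(2) = 7
T(3) = 15
T(3) = 2^4 - 1 = 15


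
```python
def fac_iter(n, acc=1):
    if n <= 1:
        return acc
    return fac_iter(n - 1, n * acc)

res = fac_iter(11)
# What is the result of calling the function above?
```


fac_iter(11, 1)
= fac_iter(10, 11 * 1) = fac_iter(10, 11)
= fac_iter(9, 10 * 11) = fac_iter(9, 110)
= fac_iter(8, 9 * 110) = fac_iter(8, 990)
= fac_iter(7, 8 * 990) = fac_iter(7, 7920)
= fac_iter(6, 7 * 7920) = fac_iter(6, 55440)
= fac_iter(5, 6 * 55440) = fac_iter(5, 332640)
= fac_iter(4, 5 * 332640) = fac_iter(4, 1663200)
= fac_iter(3, 4 * 1663200) = fac_iter(3, 6652800)
= fac_iter(2, 3 * 6652800) = fac_iter(2, 19958400)
= fac_iter(1, 2 * 19958400) = fac_iter(1, 39916800)
n <= 1, return acc = 39916800


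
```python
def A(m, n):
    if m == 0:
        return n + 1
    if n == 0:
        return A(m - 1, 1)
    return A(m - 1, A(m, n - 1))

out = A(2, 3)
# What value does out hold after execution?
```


A(2, 3)
= A(1, A(2, 2))
First compute A(2, 2) = 7
= A(1, 7)
= 9


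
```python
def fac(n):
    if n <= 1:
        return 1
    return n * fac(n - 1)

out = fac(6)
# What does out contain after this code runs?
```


fac(6)
= 6 * fac(5)
= 6 * 5 * fac(4)
= 6 * 5 * 4 * fac(3)
= 6 * 5 * 4 * 3 * fac(2)
= 6 * 5 * 4 * 3 * 2 * fac(1)
= 6 * 5 * 4 * 3 * 2 * 1
= 720


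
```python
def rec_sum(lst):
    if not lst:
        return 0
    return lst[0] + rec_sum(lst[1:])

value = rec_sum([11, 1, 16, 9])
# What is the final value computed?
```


rec_sum([11, 1, 16, 9])
= 11 + rec_sum([1, 16, 9])
= 11 + 1 + rec_sum([16, 9])
= 11 + 1 + 16 + rec_sum([9])
= 11 + 1 + 16 + 9 + rec_sum([])
= 11 + 1 + 16 + 9 + 0
= 37


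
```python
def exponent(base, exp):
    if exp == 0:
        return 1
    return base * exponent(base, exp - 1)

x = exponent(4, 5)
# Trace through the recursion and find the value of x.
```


exponent(4, 5)
= 4 * exponent(4, 4)
= 4 * 4 * exponent(4, 3)
= 4 * 4 * 4 * exponent(4, 2)
= 4 * 4 * 4 * 4 * exponent(4, 1)
= 4 * 4 * 4 * 4 * 4 * exponent(4, 0)
= 4 * 4 * 4 * 4 * 4 * 1
= 1024


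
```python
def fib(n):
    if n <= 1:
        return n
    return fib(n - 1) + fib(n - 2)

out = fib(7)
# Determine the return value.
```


fib(7)
= fib(6) + fib(5)
= (fib(5) + fib(4)) + fib(5)
Computing bottom-up: fib(0)=0, fib(1)=1, fib(2)=1, fib(3)=2, fib(4)=3, fib(5)=5, fib(6)=8, fib(7)=13
= 13


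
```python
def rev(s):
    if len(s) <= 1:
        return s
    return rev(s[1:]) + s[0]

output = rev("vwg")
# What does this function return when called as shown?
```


rev("vwg")
= rev("wg") + "v"
= rev("g") + "w" + "v"
= "g" + "w" + "v"
= "gwv"


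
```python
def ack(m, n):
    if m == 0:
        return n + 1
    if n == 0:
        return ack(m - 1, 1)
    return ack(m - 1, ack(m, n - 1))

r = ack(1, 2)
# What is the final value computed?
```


ack(1, 2)
= ack(0, ack(1, 1))
First compute ack(1, 1) = 3
= ack(0, 3)
= 4


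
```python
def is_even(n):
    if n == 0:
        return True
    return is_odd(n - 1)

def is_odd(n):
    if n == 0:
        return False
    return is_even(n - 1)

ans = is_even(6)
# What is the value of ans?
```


is_even(6)
= is_odd(5)
= is_even(4)
= is_odd(3)
= is_even(2)
= is_odd(1)
= is_even(0)
n == 0: return True
= True


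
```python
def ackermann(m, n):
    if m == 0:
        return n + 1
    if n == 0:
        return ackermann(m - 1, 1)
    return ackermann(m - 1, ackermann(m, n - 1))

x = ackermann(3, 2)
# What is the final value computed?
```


ackermann(3, 2)
= ackermann(2, ackermann(3, 1))
First compute ackermann(3, 1) = 13
= ackermann(2, 13)
= 29


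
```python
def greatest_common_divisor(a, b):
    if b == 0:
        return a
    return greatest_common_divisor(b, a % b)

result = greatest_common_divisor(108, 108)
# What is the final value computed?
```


greatest_common_divisor(108, 108)
= greatest_common_divisor(108, 108 % 108) = greatest_common_divisor(108, 0)
b == 0, return a = 108


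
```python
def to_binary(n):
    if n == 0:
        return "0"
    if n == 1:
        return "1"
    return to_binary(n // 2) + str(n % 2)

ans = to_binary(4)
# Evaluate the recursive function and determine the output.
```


to_binary(4)
= to_binary(2) + "0"
= to_binary(1) + "0" + "0"
= "1" + "0" + "0"
= "100"


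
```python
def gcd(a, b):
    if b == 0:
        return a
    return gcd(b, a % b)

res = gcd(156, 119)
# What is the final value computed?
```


gcd(156, 119)
= gcd(119, 156 % 119) = gcd(119, 37)
= gcd(37, 119 % 37) = gcd(37, 8)
= gcd(8, 37 % 8) = gcd(8, 5)
= gcd(5, 8 % 5) = gcd(5, 3)
= gcd(3, 5 % 3) = gcd(3, 2)
= gcd(2, 3 % 2) = gcd(2, 1)
= gcd(1, 2 % 1) = gcd(1, 0)
b == 0, return a = 1


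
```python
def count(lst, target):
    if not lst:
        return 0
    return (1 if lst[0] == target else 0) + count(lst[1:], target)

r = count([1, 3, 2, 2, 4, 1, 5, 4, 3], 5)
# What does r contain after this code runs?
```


count([1, 3, 2, 2, 4, 1, 5, 4, 3], 5)
lst[0]=1 != 5: 0 + count([3, 2, 2, 4, 1, 5, 4, 3], 5)
lst[0]=3 != 5: 0 + count([2, 2, 4, 1, 5, 4, 3], 5)
lst[0]=2 != 5: 0 + count([2, 4, 1, 5, 4, 3], 5)
lst[0]=2 != 5: 0 + count([4, 1, 5, 4, 3], 5)
lst[0]=4 != 5: 0 + count([1, 5, 4, 3], 5)
lst[0]=1 != 5: 0 + count([5, 4, 3], 5)
lst[0]=5 == 5: 1 + count([4, 3], 5)
lst[0]=4 != 5: 0 + count([3], 5)
lst[0]=3 != 5: 0 + count([], 5)
= 1


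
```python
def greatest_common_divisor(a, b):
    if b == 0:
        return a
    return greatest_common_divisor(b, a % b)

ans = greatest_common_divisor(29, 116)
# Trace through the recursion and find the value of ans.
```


greatest_common_divisor(29, 116)
= greatest_common_divisor(116, 29 % 116) = greatest_common_divisor(116, 29)
= greatest_common_divisor(29, 116 % 29) = greatest_common_divisor(29, 0)
b == 0, return a = 29


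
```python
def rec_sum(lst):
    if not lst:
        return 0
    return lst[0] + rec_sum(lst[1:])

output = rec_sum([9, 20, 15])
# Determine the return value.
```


rec_sum([9, 20, 15])
= 9 + rec_sum([20, 15])
= 9 + 20 + rec_sum([15])
= 9 + 20 + 15 + rec_sum([])
= 9 + 20 + 15 + 0
= 44


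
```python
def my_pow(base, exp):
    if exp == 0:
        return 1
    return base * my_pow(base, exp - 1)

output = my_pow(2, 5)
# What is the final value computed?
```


my_pow(2, 5)
= 2 * my_pow(2, 4)
= 2 * 2 * my_pow(2, 3)
= 2 * 2 * 2 * my_pow(2, 2)
= 2 * 2 * 2 * 2 * my_pow(2, 1)
= 2 * 2 * 2 * 2 * 2 * my_pow(2, 0)
= 2 * 2 * 2 * 2 * 2 * 1
= 32


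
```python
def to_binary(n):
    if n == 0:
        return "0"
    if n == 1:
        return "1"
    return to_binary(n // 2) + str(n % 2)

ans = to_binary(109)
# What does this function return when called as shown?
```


to_binary(109)
= to_binary(54) + "1"
= to_binary(27) + "0" + "1"
= to_binary(13) + "1" + "0" + "1"
= to_binary(6) + "1" + "1" + "0" + "1"
= to_binary(3) + "0" + "1" + "1" + "0" + "1"
= to_binary(1) + "1" + "0" + "1" + "1" + "0" + "1"
= "1" + "1" + "0" + "1" + "1" + "0" + "1"
= "1101101"


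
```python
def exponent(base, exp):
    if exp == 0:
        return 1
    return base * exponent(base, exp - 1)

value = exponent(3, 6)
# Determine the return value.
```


exponent(3, 6)
= 3 * exponent(3, 5)
= 3 * 3 * exponent(3, 4)
= 3 * 3 * 3 * exponent(3, 3)
= 3 * 3 * 3 * 3 * exponent(3, 2)
= 3 * 3 * 3 * 3 * 3 * exponent(3, 1)
= 3 * 3 * 3 * 3 * 3 * 3 * exponent(3, 0)
= 3 * 3 * 3 * 3 * 3 * 3 * 1
= 729


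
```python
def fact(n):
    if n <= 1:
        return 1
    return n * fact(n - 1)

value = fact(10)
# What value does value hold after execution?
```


fact(10)
= 10 * fact(9)
= 10 * 9 * fact(8)
= 10 * 9 * 8 * fact(7)
= 10 * 9 * 8 * 7 * fact(6)
= 10 * 9 * 8 * 7 * 6 * fact(5)
= 10 * 9 * 8 * 7 * 6 * 5 * fact(4)
= 10 * 9 * 8 * 7 * 6 * 5 * 4 * fact(3)
= 10 * 9 * 8 * 7 * 6 * 5 * 4 * 3 * fact(2)
= 10 * 9 * 8 * 7 * 6 * 5 * 4 * 3 * 2 * fact(1)
= 10 * 9 * 8 * 7 * 6 * 5 * 4 * 3 * 2 * 1
= 3628800


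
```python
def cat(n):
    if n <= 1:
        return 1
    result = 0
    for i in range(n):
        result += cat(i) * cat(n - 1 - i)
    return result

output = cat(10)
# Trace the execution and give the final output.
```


cat(10)
= sum of cat(i) * cat(10-1-i) for i in 0..9
First compute sub-values bottom-up:
  cat(0) = 1, cat(1) = 1
  cat(2) = 1*1 + 1*1 = 2
  cat(3) = 1*2 + 1*1 + 2*1 = 5
  cat(4) = 1*5 + 1*2 + 2*1 + 5*1 = 14
  cat(5) = 1*14 + 1*5 + 2*2 + 5*1 + 14*1 = 42
  cat(6) = 1*42 + 1*14 + 2*5 + 5*2 + 14*1 + 42*1 = 132
  cat(7) = 1*132 + 1*42 + 2*14 + 5*5 + 14*2 + 42*1 + 132*1 = 429
  cat(8) = 1*429 + 1*132 + 2*42 + 5*14 + 14*5 + 42*2 + 132*1 + 429*1 = 1430
  cat(9) = 1*1430 + 1*429 + 2*132 + 5*42 + 14*14 + 42*5 + 132*2 + 429*1 + 1430*1 = 4862
Now cat(10):
  cat(0)*cat(9) = 1*4862 = 4862
  cat(1)*cat(8) = 1*1430 = 1430
  cat(2)*cat(7) = 2*429 = 858
  cat(3)*cat(6) = 5*132 = 660
  cat(4)*cat(5) = 14*42 = 588
  cat(5)*cat(4) = 42*14 = 588
  cat(6)*cat(3) = 132*5 = 660
  cat(7)*cat(2) = 429*2 = 858
  cat(8)*cat(1) = 1430*1 = 1430
  cat(9)*cat(0) = 4862*1 = 4862
= 4862 + 1430 + 858 + 660 + 588 + 588 + 660 + 858 + 1430 + 4862
= 16796


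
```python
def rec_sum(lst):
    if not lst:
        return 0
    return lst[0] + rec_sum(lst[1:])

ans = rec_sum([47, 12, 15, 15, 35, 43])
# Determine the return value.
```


rec_sum([47, 12, 15, 15, 35, 43])
= 47 + rec_sum([12, 15, 15, 35, 43])
= 47 + 12 + rec_sum([15, 15, 35, 43])
= 47 + 12 + 15 + rec_sum([15, 35, 43])
= 47 + 12 + 15 + 15 + rec_sum([35, 43])
= 47 + 12 + 15 + 15 + 35 + rec_sum([43])
= 47 + 12 + 15 + 15 + 35 + 43 + rec_sum([])
= 47 + 12 + 15 + 15 + 35 + 43 + 0
= 167


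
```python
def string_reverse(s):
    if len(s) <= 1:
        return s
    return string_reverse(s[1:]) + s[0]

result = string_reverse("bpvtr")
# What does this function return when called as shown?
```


string_reverse("bpvtr")
= string_reverse("pvtr") + "b"
= string_reverse("vtr") + "p" + "b"
= string_reverse("tr") + "v" + "p" + "b"
= string_reverse("r") + "t" + "v" + "p" + "b"
= "r" + "t" + "v" + "p" + "b"
= "rtvpb"


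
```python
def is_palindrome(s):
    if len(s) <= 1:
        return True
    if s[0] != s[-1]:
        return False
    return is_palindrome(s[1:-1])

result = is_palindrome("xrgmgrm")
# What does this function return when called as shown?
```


is_palindrome("xrgmgrm")
"xrgmgrm": s[0]='x' != s[-1]='m' -> False
= False


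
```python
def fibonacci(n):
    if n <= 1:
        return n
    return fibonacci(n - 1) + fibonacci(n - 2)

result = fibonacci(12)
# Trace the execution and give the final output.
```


fibonacci(12)
= fibonacci(11) + fibonacci(10)
= (fibonacci(10) + fibonacci(9)) + fibonacci(10)
Computing bottom-up: fibonacci(0)=0, fibonacci(1)=1, fibonacci(2)=1, fibonacci(3)=2, fibonacci(4)=3, fibonacci(5)=5, fibonacci(6)=8, fibonacci(7)=13, fibonacci(8)=21, fibonacci(9)=34, fibonacci(10)=55, fibonacci(11)=89, fibonacci(12)=144
= 144


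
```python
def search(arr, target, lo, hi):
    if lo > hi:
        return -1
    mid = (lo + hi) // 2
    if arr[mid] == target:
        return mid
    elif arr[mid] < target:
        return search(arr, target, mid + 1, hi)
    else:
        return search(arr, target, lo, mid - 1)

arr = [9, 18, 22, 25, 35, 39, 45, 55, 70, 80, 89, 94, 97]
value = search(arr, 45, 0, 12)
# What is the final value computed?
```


search(arr, 45, 0, 12)
lo=0, hi=12, mid=6, arr[mid]=45
arr[6] == 45, found at index 6
= 6


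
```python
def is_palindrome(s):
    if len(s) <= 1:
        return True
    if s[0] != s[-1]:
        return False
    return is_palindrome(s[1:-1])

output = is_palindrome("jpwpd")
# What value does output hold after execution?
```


is_palindrome("jpwpd")
"jpwpd": s[0]='j' != s[-1]='d' -> False
= False


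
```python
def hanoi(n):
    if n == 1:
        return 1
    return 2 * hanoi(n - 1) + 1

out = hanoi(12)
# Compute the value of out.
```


hanoi(12)
= 2 * hanoi(11) + 1
= 2 * (2 * hanoi(10) + 1) + 1
= 2 * (2 * (2 * hanoi(9) + 1) + 1) + 1
= 2 * (2 * (2 * (2 * hanoi(8) + 1) + 1) + 1) + 1
= 2 * (2 * (2 * (2 * (2 * hanoi(7) + 1) + 1) + 1) + 1) + 1
= 2 * (2 * (2 * (2 * (2 * (2 * hanoi(6) + 1) + 1) + 1) + 1) + 1) + 1
= 2 * (2 * (2 * (2 * (2 * (2 * (2 * hanoi(5) + 1) + 1) + 1) + 1) + 1) + 1) + 1
= 2 * (2 * (2 * (2 * (2 * (2 * (2 * (2 * hanoi(4) + 1) + 1) + 1) + 1) + 1) + 1) + 1) + 1
= 2 * (2 * (2 * (2 * (2 * (2 * (2 * (2 * (2 * hanoi(3) + 1) + 1) + 1) + 1) + 1) + 1) + 1) + 1) + 1
= 2 * (2 * (2 * (2 * (2 * (2 * (2 * (2 * (2 * (2 * hanoi(2) + 1) + 1) + 1) + 1) + 1) + 1) + 1) + 1) + 1) + 1
= 2 * (2 * (2 * (2 * (2 * (2 * (2 * (2 * (2 * (2 * (2 * hanoi(1) + 1) + 1) + 1) + 1) + 1) + 1) + 1) + 1) + 1) + 1) + 1
Now compute bottom-up:
hanoi(1) = 1
hanoi(2) = 2 * 1 + 1 = 3
hanoi(3) = 2 * 3 + 1 = 7
hanoi(4) = 2 * 7 + 1 = 15
hanoi(5) = 2 * 15 + 1 = 31
hanoi(6) = 2 * 31 + 1 = 63
hanoi(7) = 2 * 63 + 1 = 127
hanoi(8) = 2 * 127 + 1 = 255
hanoi(9) = 2 * 255 + 1 = 511
hanoi(10) = 2 * 511 + 1 = 1023
hanoi(11) = 2 * 1023 + 1 = 2047
hanoi(12) = 2 * 2047 + 1 = 4095
= 4095


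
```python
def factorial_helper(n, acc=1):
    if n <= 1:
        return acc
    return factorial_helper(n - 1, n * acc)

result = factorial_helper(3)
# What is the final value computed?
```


factorial_helper(3, 1)
= factorial_helper(2, 3 * 1) = factorial_helper(2, 3)
= factorial_helper(1, 2 * 3) = factorial_helper(1, 6)
n <= 1, return acc = 6


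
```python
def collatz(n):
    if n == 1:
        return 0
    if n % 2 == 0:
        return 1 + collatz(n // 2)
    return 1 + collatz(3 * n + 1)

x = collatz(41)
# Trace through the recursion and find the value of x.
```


collatz(41)
41 is odd -> 3*41+1 = 124 -> collatz(124)
124 is even -> collatz(62)
62 is even -> collatz(31)
31 is odd -> 3*31+1 = 94 -> collatz(94)
94 is even -> collatz(47)
47 is odd -> 3*47+1 = 142 -> collatz(142)
142 is even -> collatz(71)
71 is odd -> 3*71+1 = 214 -> collatz(214)
214 is even -> collatz(107)
107 is odd -> 3*107+1 = 322 -> collatz(322)
322 is even -> collatz(161)
161 is odd -> 3*161+1 = 484 -> collatz(484)
484 is even -> collatz(242)
242 is even -> collatz(121)
121 is odd -> 3*121+1 = 364 -> collatz(364)
364 is even -> collatz(182)
182 is even -> collatz(91)
91 is odd -> 3*91+1 = 274 -> collatz(274)
274 is even -> collatz(137)
137 is odd -> 3*137+1 = 412 -> collatz(412)
412 is even -> collatz(206)
206 is even -> collatz(103)
103 is odd -> 3*103+1 = 310 -> collatz(310)
310 is even -> collatz(155)
155 is odd -> 3*155+1 = 466 -> collatz(466)
466 is even -> collatz(233)
233 is odd -> 3*233+1 = 700 -> collatz(700)
700 is even -> collatz(350)
350 is even -> collatz(175)
175 is odd -> 3*175+1 = 526 -> collatz(526)
526 is even -> collatz(263)
263 is odd -> 3*263+1 = 790 -> collatz(790)
790 is even -> collatz(395)
395 is odd -> 3*395+1 = 1186 -> collatz(1186)
1186 is even -> collatz(593)
593 is odd -> 3*593+1 = 1780 -> collatz(1780)
1780 is even -> collatz(890)
890 is even -> collatz(445)
445 is odd -> 3*445+1 = 1336 -> collatz(1336)
1336 is even -> collatz(668)
668 is even -> collatz(334)
334 is even -> collatz(167)
167 is odd -> 3*167+1 = 502 -> collatz(502)
502 is even -> collatz(251)
251 is odd -> 3*251+1 = 754 -> collatz(754)
754 is even -> collatz(377)
377 is odd -> 3*377+1 = 1132 -> collatz(1132)
1132 is even -> collatz(566)
566 is even -> collatz(283)
283 is odd -> 3*283+1 = 850 -> collatz(850)
850 is even -> collatz(425)
425 is odd -> 3*425+1 = 1276 -> collatz(1276)
1276 is even -> collatz(638)
638 is even -> collatz(319)
319 is odd -> 3*319+1 = 958 -> collatz(958)
958 is even -> collatz(479)
479 is odd -> 3*479+1 = 1438 -> collatz(1438)
1438 is even -> collatz(719)
719 is odd -> 3*719+1 = 2158 -> collatz(2158)
2158 is even -> collatz(1079)
1079 is odd -> 3*1079+1 = 3238 -> collatz(3238)
3238 is even -> collatz(1619)
1619 is odd -> 3*1619+1 = 4858 -> collatz(4858)
4858 is even -> collatz(2429)
2429 is odd -> 3*2429+1 = 7288 -> collatz(7288)
7288 is even -> collatz(3644)
3644 is even -> collatz(1822)
1822 is even -> collatz(911)
911 is odd -> 3*911+1 = 2734 -> collatz(2734)
2734 is even -> collatz(1367)
1367 is odd -> 3*1367+1 = 4102 -> collatz(4102)
4102 is even -> collatz(2051)
2051 is odd -> 3*2051+1 = 6154 -> collatz(6154)
6154 is even -> collatz(3077)
3077 is odd -> 3*3077+1 = 9232 -> collatz(9232)
9232 is even -> collatz(4616)
4616 is even -> collatz(2308)
2308 is even -> collatz(1154)
1154 is even -> collatz(577)
577 is odd -> 3*577+1 = 1732 -> collatz(1732)
1732 is even -> collatz(866)
866 is even -> collatz(433)
433 is odd -> 3*433+1 = 1300 -> collatz(1300)
1300 is even -> collatz(650)
650 is even -> collatz(325)
325 is odd -> 3*325+1 = 976 -> collatz(976)
976 is even -> collatz(488)
488 is even -> collatz(244)
244 is even -> collatz(122)
122 is even -> collatz(61)
61 is odd -> 3*61+1 = 184 -> collatz(184)
184 is even -> collatz(92)
92 is even -> collatz(46)
46 is even -> collatz(23)
23 is odd -> 3*23+1 = 70 -> collatz(70)
70 is even -> collatz(35)
35 is odd -> 3*35+1 = 106 -> collatz(106)
106 is even -> collatz(53)
53 is odd -> 3*53+1 = 160 -> collatz(160)
160 is even -> collatz(80)
80 is even -> collatz(40)
40 is even -> collatz(20)
20 is even -> collatz(10)
10 is even -> collatz(5)
5 is odd -> 3*5+1 = 16 -> collatz(16)
16 is even -> collatz(8)
8 is even -> collatz(4)
4 is even -> collatz(2)
2 is even -> collatz(1)
Reached 1 after 109 steps
= 109


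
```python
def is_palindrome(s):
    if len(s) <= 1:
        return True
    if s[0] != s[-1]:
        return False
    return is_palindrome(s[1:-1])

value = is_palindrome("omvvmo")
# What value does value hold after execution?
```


is_palindrome("omvvmo")
"omvvmo": s[0]='o' == s[-1]='o' -> is_palindrome("mvvm")
"mvvm": s[0]='m' == s[-1]='m' -> is_palindrome("vv")
"vv": s[0]='v' == s[-1]='v' -> is_palindrome("")
"": len <= 1 -> True
= True


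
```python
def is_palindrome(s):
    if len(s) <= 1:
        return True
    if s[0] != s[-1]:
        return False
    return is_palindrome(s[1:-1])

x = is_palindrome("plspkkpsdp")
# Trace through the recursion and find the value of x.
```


is_palindrome("plspkkpsdp")
"plspkkpsdp": s[0]='p' == s[-1]='p' -> is_palindrome("lspkkpsd")
"lspkkpsd": s[0]='l' != s[-1]='d' -> False
= False


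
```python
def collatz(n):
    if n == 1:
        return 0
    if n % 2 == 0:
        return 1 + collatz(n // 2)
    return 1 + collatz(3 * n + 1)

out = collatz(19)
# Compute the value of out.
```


collatz(19)
19 is odd -> 3*19+1 = 58 -> collatz(58)
58 is even -> collatz(29)
29 is odd -> 3*29+1 = 88 -> collatz(88)
88 is even -> collatz(44)
44 is even -> collatz(22)
22 is even -> collatz(11)
11 is odd -> 3*11+1 = 34 -> collatz(34)
34 is even -> collatz(17)
17 is odd -> 3*17+1 = 52 -> collatz(52)
52 is even -> collatz(26)
26 is even -> collatz(13)
13 is odd -> 3*13+1 = 40 -> collatz(40)
40 is even -> collatz(20)
20 is even -> collatz(10)
10 is even -> collatz(5)
5 is odd -> 3*5+1 = 16 -> collatz(16)
16 is even -> collatz(8)
8 is even -> collatz(4)
4 is even -> collatz(2)
2 is even -> collatz(1)
Reached 1 after 20 steps
= 20


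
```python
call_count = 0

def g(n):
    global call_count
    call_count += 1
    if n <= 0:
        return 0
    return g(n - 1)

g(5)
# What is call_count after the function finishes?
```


g(5) calls g(4) calls ... calls g(0)
Total calls: 5 + 1 (for base case) = 6


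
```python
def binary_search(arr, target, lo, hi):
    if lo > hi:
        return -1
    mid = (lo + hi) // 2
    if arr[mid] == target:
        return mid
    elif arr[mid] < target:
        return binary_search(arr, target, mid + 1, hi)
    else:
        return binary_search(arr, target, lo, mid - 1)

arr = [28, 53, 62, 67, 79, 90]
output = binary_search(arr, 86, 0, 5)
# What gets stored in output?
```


binary_search(arr, 86, 0, 5)
lo=0, hi=5, mid=2, arr[mid]=62
62 < 86, search right half
lo=3, hi=5, mid=4, arr[mid]=79
79 < 86, search right half
lo=5, hi=5, mid=5, arr[mid]=90
90 > 86, search left half
lo > hi, target not found, return -1
= -1


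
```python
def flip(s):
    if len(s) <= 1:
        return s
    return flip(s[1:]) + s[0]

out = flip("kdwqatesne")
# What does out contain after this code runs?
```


flip("kdwqatesne")
= flip("dwqatesne") + "k"
= flip("wqatesne") + "d" + "k"
= flip("qatesne") + "w" + "d" + "k"
= flip("atesne") + "q" + "w" + "d" + "k"
= flip("tesne") + "a" + "q" + "w" + "d" + "k"
= flip("esne") + "t" + "a" + "q" + "w" + "d" + "k"
= flip("sne") + "e" + "t" + "a" + "q" + "w" + "d" + "k"
= flip("ne") + "s" + "e" + "t" + "a" + "q" + "w" + "d" + "k"
= flip("e") + "n" + "s" + "e" + "t" + "a" + "q" + "w" + "d" + "k"
= "e" + "n" + "s" + "e" + "t" + "a" + "q" + "w" + "d" + "k"
= "ensetaqwdk"


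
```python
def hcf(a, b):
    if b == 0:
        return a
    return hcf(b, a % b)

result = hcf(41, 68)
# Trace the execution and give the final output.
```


hcf(41, 68)
= hcf(68, 41 % 68) = hcf(68, 41)
= hcf(41, 68 % 41) = hcf(41, 27)
= hcf(27, 41 % 27) = hcf(27, 14)
= hcf(14, 27 % 14) = hcf(14, 13)
= hcf(13, 14 % 13) = hcf(13, 1)
= hcf(1, 13 % 1) = hcf(1, 0)
b == 0, return a = 1


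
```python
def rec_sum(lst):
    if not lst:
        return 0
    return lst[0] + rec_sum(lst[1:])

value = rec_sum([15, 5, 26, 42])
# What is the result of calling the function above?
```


rec_sum([15, 5, 26, 42])
= 15 + rec_sum([5, 26, 42])
= 15 + 5 + rec_sum([26, 42])
= 15 + 5 + 26 + rec_sum([42])
= 15 + 5 + 26 + 42 + rec_sum([])
= 15 + 5 + 26 + 42 + 0
= 88


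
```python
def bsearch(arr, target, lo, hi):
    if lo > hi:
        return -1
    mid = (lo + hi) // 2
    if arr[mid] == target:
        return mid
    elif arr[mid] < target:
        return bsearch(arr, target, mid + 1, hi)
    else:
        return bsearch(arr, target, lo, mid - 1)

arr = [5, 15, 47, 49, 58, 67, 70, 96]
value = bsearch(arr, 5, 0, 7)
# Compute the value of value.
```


bsearch(arr, 5, 0, 7)
lo=0, hi=7, mid=3, arr[mid]=49
49 > 5, search left half
lo=0, hi=2, mid=1, arr[mid]=15
15 > 5, search left half
lo=0, hi=0, mid=0, arr[mid]=5
arr[0] == 5, found at index 0
= 0


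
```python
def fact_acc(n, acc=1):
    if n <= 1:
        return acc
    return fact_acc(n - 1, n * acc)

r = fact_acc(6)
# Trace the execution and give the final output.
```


fact_acc(6, 1)
= fact_acc(5, 6 * 1) = fact_acc(5, 6)
= fact_acc(4, 5 * 6) = fact_acc(4, 30)
= fact_acc(3, 4 * 30) = fact_acc(3, 120)
= fact_acc(2, 3 * 120) = fact_acc(2, 360)
= fact_acc(1, 2 * 360) = fact_acc(1, 720)
n <= 1, return acc = 720


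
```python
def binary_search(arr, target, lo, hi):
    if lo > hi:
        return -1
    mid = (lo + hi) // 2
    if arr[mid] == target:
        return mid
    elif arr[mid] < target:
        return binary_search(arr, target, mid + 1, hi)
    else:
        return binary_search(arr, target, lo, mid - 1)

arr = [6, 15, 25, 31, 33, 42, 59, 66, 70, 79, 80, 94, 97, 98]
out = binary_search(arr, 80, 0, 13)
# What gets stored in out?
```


binary_search(arr, 80, 0, 13)
lo=0, hi=13, mid=6, arr[mid]=59
59 < 80, search right half
lo=7, hi=13, mid=10, arr[mid]=80
arr[10] == 80, found at index 10
= 10


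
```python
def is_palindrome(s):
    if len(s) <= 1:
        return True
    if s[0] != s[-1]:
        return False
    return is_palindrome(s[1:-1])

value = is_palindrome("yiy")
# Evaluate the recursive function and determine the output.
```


is_palindrome("yiy")
"yiy": s[0]='y' == s[-1]='y' -> is_palindrome("i")
"i": len <= 1 -> True
= True


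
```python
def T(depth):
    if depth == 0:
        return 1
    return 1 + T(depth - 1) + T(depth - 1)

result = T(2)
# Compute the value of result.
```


T(2)
= 1 + T(1) + T(1)
= 1 + 2 * T(1)
T(k) = 2^(k+1) - 1
T(0) = 1
T(1) = 3
T(2) = 7
T(2) = 2^3 - 1 = 7


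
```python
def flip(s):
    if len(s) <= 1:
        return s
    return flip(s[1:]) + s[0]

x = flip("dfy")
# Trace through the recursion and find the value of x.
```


flip("dfy")
= flip("fy") + "d"
= flip("y") + "f" + "d"
= "y" + "f" + "d"
= "yfd"


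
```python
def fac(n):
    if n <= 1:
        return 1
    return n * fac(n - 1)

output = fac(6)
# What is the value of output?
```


fac(6)
= 6 * fac(5)
= 6 * 5 * fac(4)
= 6 * 5 * 4 * fac(3)
= 6 * 5 * 4 * 3 * fac(2)
= 6 * 5 * 4 * 3 * 2 * fac(1)
= 6 * 5 * 4 * 3 * 2 * 1
= 720


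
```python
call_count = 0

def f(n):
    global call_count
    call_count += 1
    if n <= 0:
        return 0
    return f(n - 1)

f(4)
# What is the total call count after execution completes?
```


f(4) calls f(3) calls ... calls f(0)
Total calls: 4 + 1 (for base case) = 5
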